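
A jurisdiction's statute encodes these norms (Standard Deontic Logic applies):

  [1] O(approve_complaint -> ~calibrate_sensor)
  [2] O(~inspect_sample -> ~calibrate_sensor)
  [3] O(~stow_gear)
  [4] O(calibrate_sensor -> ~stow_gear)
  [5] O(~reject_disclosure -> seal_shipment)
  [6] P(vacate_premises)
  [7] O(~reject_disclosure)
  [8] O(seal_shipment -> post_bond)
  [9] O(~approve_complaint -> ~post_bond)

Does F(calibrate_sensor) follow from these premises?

From premise 7 we have O(~reject_disclosure).
Applying K to premise 5 (O(~reject_disclosure -> seal_shipment)) and O(~reject_disclosure) yields O(seal_shipment).
Premise 8 is O(seal_shipment -> post_bond); since O(seal_shipment), deontic closure gives O(post_bond).
The contrapositive of premise 9 (O(~approve_complaint -> ~post_bond)) is O(post_bond -> approve_complaint), and O(post_bond) is already established, so O(approve_complaint).
Premise 1 is O(approve_complaint -> ~calibrate_sensor); since O(approve_complaint), deontic closure gives O(~calibrate_sensor).
Premises 2, 3, 4, 6 do not contribute to this derivation.
So O(~calibrate_sensor) holds, i.e. F(calibrate_sensor). The claim follows.

Yes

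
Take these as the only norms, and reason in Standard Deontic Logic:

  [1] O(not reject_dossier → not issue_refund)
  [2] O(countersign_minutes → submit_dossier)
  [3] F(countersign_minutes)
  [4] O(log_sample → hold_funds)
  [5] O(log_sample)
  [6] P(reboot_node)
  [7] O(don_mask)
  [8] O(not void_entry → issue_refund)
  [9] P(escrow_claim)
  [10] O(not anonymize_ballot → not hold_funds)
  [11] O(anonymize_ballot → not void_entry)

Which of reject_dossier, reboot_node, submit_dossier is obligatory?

reject_dossier

Premise 5 states O(log_sample) outright.
With premise 4, O(log_sample → hold_funds), the K-axiom yields O(hold_funds).
Premise 10, O(not anonymize_ballot → not hold_funds), contraposes to O(hold_funds → anonymize_ballot); with O(hold_funds) we get O(anonymize_ballot).
From O(anonymize_ballot) and premise 11, O(anonymize_ballot → not void_entry), we obtain O(not void_entry).
With premise 8, O(not void_entry → issue_refund), the K-axiom yields O(issue_refund).
Premise 1, O(not reject_dossier → not issue_refund), contraposes to O(issue_refund → reject_dossier); with O(issue_refund) we get O(reject_dossier).
So O(reject_dossier) holds — reject_dossier is obligatory. None of the other listed options is made obligatory by any chain of premises.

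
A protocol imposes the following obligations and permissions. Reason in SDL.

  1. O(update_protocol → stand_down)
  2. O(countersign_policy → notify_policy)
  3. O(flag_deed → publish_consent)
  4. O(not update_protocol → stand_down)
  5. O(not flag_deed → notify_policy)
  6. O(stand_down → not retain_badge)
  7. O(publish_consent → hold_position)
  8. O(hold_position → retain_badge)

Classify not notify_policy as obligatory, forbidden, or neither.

Forbidden

Premises 4 and 1 cover both cases: O(not update_protocol → stand_down) and O(update_protocol → stand_down). Since not update_protocol ∨ update_protocol is a tautology, O(stand_down) follows.
Premise 6 is O(stand_down → not retain_badge); since O(stand_down), deontic closure gives O(not retain_badge).
The contrapositive of premise 8 (O(hold_position → retain_badge)) is O(not retain_badge → not hold_position), and O(not retain_badge) is already established, so O(not hold_position).
The contrapositive of premise 7 (O(publish_consent → hold_position)) is O(not hold_position → not publish_consent), and O(not hold_position) is already established, so O(not publish_consent).
Premise 3 is O(flag_deed → publish_consent); contrapositively O(not publish_consent → not flag_deed). Since O(not publish_consent) holds, K gives O(not flag_deed).
With premise 5, O(not flag_deed → notify_policy), the K-axiom yields O(notify_policy).
Premise 2 does not contribute to this derivation.
Thus O(notify_policy), which is F(not notify_policy): not notify_policy is forbidden.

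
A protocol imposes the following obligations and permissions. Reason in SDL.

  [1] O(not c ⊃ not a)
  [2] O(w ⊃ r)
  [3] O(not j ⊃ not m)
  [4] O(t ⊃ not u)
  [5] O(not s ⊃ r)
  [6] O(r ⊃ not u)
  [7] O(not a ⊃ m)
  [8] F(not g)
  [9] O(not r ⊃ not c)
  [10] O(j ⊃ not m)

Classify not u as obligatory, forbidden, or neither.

Obligatory

Premises 10 and 3 are O(j ⊃ not m) and O(not j ⊃ not m); every ideal world satisfies j or not j, so in either case not m holds — hence O(not m).
Premise 7, O(not a ⊃ m), contraposes to O(not m ⊃ a); with O(not m) we get O(a).
The contrapositive of premise 1 (O(not c ⊃ not a)) is O(a ⊃ c), and O(a) is already established, so O(c).
Premise 9 is O(not r ⊃ not c); contrapositively O(c ⊃ r). Since O(c) holds, K gives O(r).
Applying K to premise 6 (O(r ⊃ not u)) and O(r) yields O(not u).
Premises 2, 4, 5, 8 do not contribute to this derivation.
Hence not u is obligatory.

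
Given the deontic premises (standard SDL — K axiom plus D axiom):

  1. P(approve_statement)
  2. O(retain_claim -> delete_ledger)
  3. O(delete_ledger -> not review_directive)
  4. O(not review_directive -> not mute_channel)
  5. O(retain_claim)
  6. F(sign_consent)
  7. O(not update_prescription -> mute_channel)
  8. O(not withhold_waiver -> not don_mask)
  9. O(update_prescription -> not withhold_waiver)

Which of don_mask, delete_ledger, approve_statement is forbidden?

From premise 5 we have O(retain_claim).
With premise 2, O(retain_claim -> delete_ledger), the K-axiom yields O(delete_ledger).
Premise 3 is O(delete_ledger -> not review_directive); since O(delete_ledger), deontic closure gives O(not review_directive).
Applying K to premise 4 (O(not review_directive -> not mute_channel)) and O(not review_directive) yields O(not mute_channel).
The contrapositive of premise 7 (O(not update_prescription -> mute_channel)) is O(not mute_channel -> update_prescription), and O(not mute_channel) is already established, so O(update_prescription).
From O(update_prescription) and premise 9, O(update_prescription -> not withhold_waiver), we obtain O(not withhold_waiver).
Premise 8 is O(not withhold_waiver -> not don_mask); since O(not withhold_waiver), deontic closure gives O(not don_mask).
So O(not don_mask) holds, i.e. don_mask is forbidden. None of the other listed options is forbidden under the premises.

don_mask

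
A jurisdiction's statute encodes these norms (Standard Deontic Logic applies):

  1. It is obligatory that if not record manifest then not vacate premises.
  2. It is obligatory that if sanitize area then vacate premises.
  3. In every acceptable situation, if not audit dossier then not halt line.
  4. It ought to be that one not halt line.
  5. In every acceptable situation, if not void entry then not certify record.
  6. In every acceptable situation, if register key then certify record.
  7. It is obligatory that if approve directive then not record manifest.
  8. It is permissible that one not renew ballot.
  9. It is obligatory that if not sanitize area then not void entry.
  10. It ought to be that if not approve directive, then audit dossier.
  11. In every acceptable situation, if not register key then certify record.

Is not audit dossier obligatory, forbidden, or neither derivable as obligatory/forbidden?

Premises 11 and 6 cover both cases: O(¬register_key → certify_record) and O(register_key → certify_record). Since ¬register_key ∨ register_key is a tautology, O(certify_record) follows.
Premise 5, O(¬void_entry → ¬certify_record), contraposes to O(certify_record → void_entry); with O(certify_record) we get O(void_entry).
Premise 9 is O(¬sanitize_area → ¬void_entry); contrapositively O(void_entry → sanitize_area). Since O(void_entry) holds, K gives O(sanitize_area).
From O(sanitize_area) and premise 2, O(sanitize_area → vacate_premises), we obtain O(vacate_premises).
Premise 1, O(¬record_manifest → ¬vacate_premises), contraposes to O(vacate_premises → record_manifest); with O(vacate_premises) we get O(record_manifest).
Premise 7 is O(approve_directive → ¬record_manifest); contrapositively O(record_manifest → ¬approve_directive). Since O(record_manifest) holds, K gives O(¬approve_directive).
Premise 10 is O(¬approve_directive → audit_dossier); since O(¬approve_directive), deontic closure gives O(audit_dossier).
Premises 3, 4, 8 do not contribute to this derivation.
Thus O(audit_dossier), which is F(¬audit_dossier): ¬audit_dossier is forbidden.

Forbidden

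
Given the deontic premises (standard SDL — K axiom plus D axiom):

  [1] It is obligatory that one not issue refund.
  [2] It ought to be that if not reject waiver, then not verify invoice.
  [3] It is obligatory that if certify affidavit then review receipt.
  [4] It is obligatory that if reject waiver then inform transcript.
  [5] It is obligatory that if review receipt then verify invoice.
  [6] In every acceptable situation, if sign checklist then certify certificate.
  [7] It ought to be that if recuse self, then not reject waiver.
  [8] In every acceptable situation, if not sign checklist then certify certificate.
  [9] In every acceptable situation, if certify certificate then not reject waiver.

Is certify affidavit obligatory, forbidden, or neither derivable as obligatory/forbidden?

Forbidden

Premises 8 and 6 cover both cases: O(¬sign_checklist → certify_certificate) and O(sign_checklist → certify_certificate). Since ¬sign_checklist ∨ sign_checklist is a tautology, O(certify_certificate) follows.
From O(certify_certificate) and premise 9, O(certify_certificate → ¬reject_waiver), we obtain O(¬reject_waiver).
With premise 2, O(¬reject_waiver → ¬verify_invoice), the K-axiom yields O(¬verify_invoice).
Premise 5 is O(review_receipt → verify_invoice); contrapositively O(¬verify_invoice → ¬review_receipt). Since O(¬verify_invoice) holds, K gives O(¬review_receipt).
The contrapositive of premise 3 (O(certify_affidavit → review_receipt)) is O(¬review_receipt → ¬certify_affidavit), and O(¬review_receipt) is already established, so O(¬certify_affidavit).
Premises 1, 4, 7 do not contribute to this derivation.
Thus O(¬certify_affidavit), which is F(certify_affidavit): certify_affidavit is forbidden.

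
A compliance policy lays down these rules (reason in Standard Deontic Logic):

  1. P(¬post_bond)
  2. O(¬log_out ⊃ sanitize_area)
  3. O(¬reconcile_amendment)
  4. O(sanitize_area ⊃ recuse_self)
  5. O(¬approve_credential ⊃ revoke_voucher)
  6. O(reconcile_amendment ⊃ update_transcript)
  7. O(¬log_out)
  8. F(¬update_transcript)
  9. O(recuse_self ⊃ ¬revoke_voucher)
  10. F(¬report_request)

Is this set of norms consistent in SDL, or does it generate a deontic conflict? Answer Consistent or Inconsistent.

Premise 6 is O(reconcile_amendment ⊃ update_transcript); even if O(update_transcript) held, inferring O(reconcile_amendment) would be affirming the consequent — invalid.
So O(reconcile_amendment) is not derivable, and the apparent clash with O(¬reconcile_amendment) does not arise.
A world satisfying every obligation exists (e.g. approve_credential=true, log_out=false, post_bond=false, reconcile_amendment=false, recuse_self=true, report_request=true, revoke_voucher=false, sanitize_area=true, update_transcript=true); no atom is both obligatory and forbidden, so the set is consistent.

Consistent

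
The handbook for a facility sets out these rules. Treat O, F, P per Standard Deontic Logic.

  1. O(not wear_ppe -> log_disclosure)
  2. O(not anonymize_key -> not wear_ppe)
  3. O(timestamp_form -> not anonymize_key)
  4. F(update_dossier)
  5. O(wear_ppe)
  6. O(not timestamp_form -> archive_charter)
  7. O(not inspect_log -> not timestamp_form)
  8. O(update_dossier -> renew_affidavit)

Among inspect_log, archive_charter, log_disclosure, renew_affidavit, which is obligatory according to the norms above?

archive_charter

Premise 5 gives O(wear_ppe).
The contrapositive of premise 2 (O(not anonymize_key -> not wear_ppe)) is O(wear_ppe -> anonymize_key), and O(wear_ppe) is already established, so O(anonymize_key).
Premise 3 is O(timestamp_form -> not anonymize_key); contrapositively O(anonymize_key -> not timestamp_form). Since O(anonymize_key) holds, K gives O(not timestamp_form).
From O(not timestamp_form) and premise 6, O(not timestamp_form -> archive_charter), we obtain O(archive_charter).
So O(archive_charter) holds — archive_charter is obligatory. None of the other listed options is made obligatory by any chain of premises.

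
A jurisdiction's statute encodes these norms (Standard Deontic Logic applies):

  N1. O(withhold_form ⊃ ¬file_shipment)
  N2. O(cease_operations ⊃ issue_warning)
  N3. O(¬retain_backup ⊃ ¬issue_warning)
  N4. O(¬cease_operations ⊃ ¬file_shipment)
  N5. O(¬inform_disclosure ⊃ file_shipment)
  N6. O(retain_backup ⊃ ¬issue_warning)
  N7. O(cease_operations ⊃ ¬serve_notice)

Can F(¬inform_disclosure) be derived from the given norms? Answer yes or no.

Premises 3 and 6 are O(¬retain_backup ⊃ ¬issue_warning) and O(retain_backup ⊃ ¬issue_warning); every ideal world satisfies ¬retain_backup or retain_backup, so in either case ¬issue_warning holds — hence O(¬issue_warning).
Premise 2, O(cease_operations ⊃ issue_warning), contraposes to O(¬issue_warning ⊃ ¬cease_operations); with O(¬issue_warning) we get O(¬cease_operations).
From O(¬cease_operations) and premise 4, O(¬cease_operations ⊃ ¬file_shipment), we obtain O(¬file_shipment).
Premise 5, O(¬inform_disclosure ⊃ file_shipment), contraposes to O(¬file_shipment ⊃ inform_disclosure); with O(¬file_shipment) we get O(inform_disclosure).
Premises 1, 7 do not contribute to this derivation.
So O(inform_disclosure) holds, i.e. F(¬inform_disclosure). The claim follows.

Yes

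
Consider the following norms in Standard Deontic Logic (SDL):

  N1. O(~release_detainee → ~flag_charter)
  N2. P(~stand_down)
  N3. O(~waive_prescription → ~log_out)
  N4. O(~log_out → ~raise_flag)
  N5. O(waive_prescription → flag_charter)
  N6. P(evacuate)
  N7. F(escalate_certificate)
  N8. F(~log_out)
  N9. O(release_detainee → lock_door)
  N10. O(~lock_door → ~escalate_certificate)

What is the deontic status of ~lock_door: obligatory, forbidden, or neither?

Forbidden

Premise 8 is F(~log_out), i.e. O(log_out).
Premise 3 is O(~waive_prescription → ~log_out); contrapositively O(log_out → waive_prescription). Since O(log_out) holds, K gives O(waive_prescription).
Applying K to premise 5 (O(waive_prescription → flag_charter)) and O(waive_prescription) yields O(flag_charter).
Premise 1, O(~release_detainee → ~flag_charter), contraposes to O(flag_charter → release_detainee); with O(flag_charter) we get O(release_detainee).
From O(release_detainee) and premise 9, O(release_detainee → lock_door), we obtain O(lock_door).
Premises 2, 4, 6, 7, 10 do not contribute to this derivation.
Thus O(lock_door), which is F(~lock_door): ~lock_door is forbidden.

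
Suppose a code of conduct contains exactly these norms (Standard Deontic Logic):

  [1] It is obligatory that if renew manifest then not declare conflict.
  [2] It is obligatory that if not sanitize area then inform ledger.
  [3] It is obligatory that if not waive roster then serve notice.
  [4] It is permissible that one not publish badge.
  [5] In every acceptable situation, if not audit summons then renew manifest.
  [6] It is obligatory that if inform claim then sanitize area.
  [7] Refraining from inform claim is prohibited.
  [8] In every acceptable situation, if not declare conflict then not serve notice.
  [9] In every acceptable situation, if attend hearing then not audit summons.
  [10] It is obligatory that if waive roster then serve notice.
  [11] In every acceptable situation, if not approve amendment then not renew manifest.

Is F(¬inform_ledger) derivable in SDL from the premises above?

No

Premise 2 is O(¬sanitize_area → inform_ledger), but O(¬sanitize_area) is not derivable from the premises, so it does not yield O(inform_ledger).
No other premise forces O(inform_ledger). An ideal world satisfying every premise can still have ¬inform_ledger true, so F(¬inform_ledger) is not derivable.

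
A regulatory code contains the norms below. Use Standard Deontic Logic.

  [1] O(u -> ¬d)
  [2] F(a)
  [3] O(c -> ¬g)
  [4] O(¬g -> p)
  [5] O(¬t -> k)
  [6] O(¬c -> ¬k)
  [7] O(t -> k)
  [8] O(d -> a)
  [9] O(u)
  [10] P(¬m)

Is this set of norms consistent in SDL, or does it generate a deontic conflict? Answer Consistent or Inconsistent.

Consistent

Premise 8 is O(d -> a), but O(d) is not derivable from the premises, so it does not yield O(a).
So O(a) is not derivable, and the apparent clash with O(¬a) does not arise.
A world satisfying every obligation exists (e.g. a=false, c=true, d=false, g=false, k=true, m=false, p=true, t=false, u=true); no atom is both obligatory and forbidden, so the set is consistent.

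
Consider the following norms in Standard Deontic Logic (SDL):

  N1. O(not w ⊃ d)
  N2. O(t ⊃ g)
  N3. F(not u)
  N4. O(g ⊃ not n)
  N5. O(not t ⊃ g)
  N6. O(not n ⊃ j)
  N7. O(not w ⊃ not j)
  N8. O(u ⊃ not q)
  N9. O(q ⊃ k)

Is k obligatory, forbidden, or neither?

Premise 9 is O(q ⊃ k), but O(q) is not derivable from the premises, so it does not yield O(k).
No premise or chain of K-axiom applications forces O(k), and none forces O(not k). So k is neither obligatory nor forbidden under these norms.

Neither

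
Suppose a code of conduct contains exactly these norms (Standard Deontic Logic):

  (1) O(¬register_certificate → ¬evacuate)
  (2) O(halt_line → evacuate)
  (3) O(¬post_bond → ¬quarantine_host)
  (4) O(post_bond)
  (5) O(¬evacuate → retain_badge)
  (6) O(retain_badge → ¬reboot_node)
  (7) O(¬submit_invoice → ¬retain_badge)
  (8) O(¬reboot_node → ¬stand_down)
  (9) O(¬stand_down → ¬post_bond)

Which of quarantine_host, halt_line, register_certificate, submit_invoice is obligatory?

register_certificate

Premise 4 states O(post_bond) outright.
Premise 9 is O(¬stand_down → ¬post_bond); contrapositively O(post_bond → stand_down). Since O(post_bond) holds, K gives O(stand_down).
Premise 8 is O(¬reboot_node → ¬stand_down); contrapositively O(stand_down → reboot_node). Since O(stand_down) holds, K gives O(reboot_node).
The contrapositive of premise 6 (O(retain_badge → ¬reboot_node)) is O(reboot_node → ¬retain_badge), and O(reboot_node) is already established, so O(¬retain_badge).
The contrapositive of premise 5 (O(¬evacuate → retain_badge)) is O(¬retain_badge → evacuate), and O(¬retain_badge) is already established, so O(evacuate).
Premise 1, O(¬register_certificate → ¬evacuate), contraposes to O(evacuate → register_certificate); with O(evacuate) we get O(register_certificate).
So O(register_certificate) holds — register_certificate is obligatory. None of the other listed options is made obligatory by any chain of premises.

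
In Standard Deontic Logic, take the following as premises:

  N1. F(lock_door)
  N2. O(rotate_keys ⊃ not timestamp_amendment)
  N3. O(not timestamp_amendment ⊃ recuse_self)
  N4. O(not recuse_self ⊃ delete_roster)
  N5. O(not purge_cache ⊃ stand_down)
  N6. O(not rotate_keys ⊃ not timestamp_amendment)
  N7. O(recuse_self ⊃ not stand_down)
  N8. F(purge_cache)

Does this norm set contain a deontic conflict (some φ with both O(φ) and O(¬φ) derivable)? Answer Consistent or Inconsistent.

Inconsistent

Premises 6 and 2 cover both cases: O(not rotate_keys ⊃ not timestamp_amendment) and O(rotate_keys ⊃ not timestamp_amendment). Since not rotate_keys ∨ rotate_keys is a tautology, O(not timestamp_amendment) follows.
Premise 3 is O(not timestamp_amendment ⊃ recuse_self); since O(not timestamp_amendment), deontic closure gives O(recuse_self).
From O(recuse_self) and premise 7, O(recuse_self ⊃ not stand_down), we obtain O(not stand_down).
The contrapositive of premise 5 (O(not purge_cache ⊃ stand_down)) is O(not stand_down ⊃ purge_cache), and O(not stand_down) is already established, so O(purge_cache).
Yet premise 8 is F(purge_cache), i.e. O(not purge_cache).
We now have both O(purge_cache) and O(not purge_cache) — purge_cache is simultaneously obligatory and forbidden, violating the D-axiom.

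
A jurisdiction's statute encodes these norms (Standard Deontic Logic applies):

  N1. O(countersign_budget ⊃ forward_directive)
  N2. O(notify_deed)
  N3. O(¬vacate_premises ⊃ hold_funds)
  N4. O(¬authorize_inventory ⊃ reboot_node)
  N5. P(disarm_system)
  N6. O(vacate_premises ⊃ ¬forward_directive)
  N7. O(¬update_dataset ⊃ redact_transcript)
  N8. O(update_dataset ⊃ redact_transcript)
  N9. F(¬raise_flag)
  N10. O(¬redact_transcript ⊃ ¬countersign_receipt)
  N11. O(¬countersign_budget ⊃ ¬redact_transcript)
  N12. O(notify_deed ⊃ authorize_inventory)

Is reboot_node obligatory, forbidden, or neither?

Neither

Premise 4 is O(¬authorize_inventory ⊃ reboot_node), but O(¬authorize_inventory) is not derivable from the premises, so it does not yield O(reboot_node).
No premise or chain of K-axiom applications forces O(reboot_node), and none forces O(¬reboot_node). So reboot_node is neither obligatory nor forbidden under these norms.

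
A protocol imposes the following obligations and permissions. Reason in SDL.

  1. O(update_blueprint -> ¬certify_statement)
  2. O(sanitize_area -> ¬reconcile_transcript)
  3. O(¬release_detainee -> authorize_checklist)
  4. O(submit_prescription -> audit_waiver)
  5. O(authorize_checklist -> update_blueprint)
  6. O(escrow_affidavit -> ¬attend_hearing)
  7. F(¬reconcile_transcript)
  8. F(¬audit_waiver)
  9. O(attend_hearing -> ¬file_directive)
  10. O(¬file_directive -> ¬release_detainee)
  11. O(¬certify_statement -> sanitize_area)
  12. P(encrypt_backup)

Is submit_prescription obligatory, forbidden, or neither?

Premise 4 is O(submit_prescription -> audit_waiver); even if O(audit_waiver) held, inferring O(submit_prescription) would be affirming the consequent — invalid.
No premise or chain of K-axiom applications forces O(submit_prescription), and none forces O(¬submit_prescription). So submit_prescription is neither obligatory nor forbidden under these norms.

Neither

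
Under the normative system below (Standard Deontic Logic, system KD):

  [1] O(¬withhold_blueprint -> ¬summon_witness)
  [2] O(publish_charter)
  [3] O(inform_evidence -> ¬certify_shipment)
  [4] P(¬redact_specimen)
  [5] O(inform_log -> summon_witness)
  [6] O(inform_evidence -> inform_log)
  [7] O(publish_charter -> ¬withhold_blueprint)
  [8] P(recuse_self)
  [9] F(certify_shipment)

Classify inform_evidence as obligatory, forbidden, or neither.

Forbidden

From premise 2 we have O(publish_charter).
Applying K to premise 7 (O(publish_charter -> ¬withhold_blueprint)) and O(publish_charter) yields O(¬withhold_blueprint).
Premise 1 is O(¬withhold_blueprint -> ¬summon_witness); since O(¬withhold_blueprint), deontic closure gives O(¬summon_witness).
The contrapositive of premise 5 (O(inform_log -> summon_witness)) is O(¬summon_witness -> ¬inform_log), and O(¬summon_witness) is already established, so O(¬inform_log).
Premise 6 is O(inform_evidence -> inform_log); contrapositively O(¬inform_log -> ¬inform_evidence). Since O(¬inform_log) holds, K gives O(¬inform_evidence).
Premises 3, 4, 8, 9 do not contribute to this derivation.
Thus O(¬inform_evidence), which is F(inform_evidence): inform_evidence is forbidden.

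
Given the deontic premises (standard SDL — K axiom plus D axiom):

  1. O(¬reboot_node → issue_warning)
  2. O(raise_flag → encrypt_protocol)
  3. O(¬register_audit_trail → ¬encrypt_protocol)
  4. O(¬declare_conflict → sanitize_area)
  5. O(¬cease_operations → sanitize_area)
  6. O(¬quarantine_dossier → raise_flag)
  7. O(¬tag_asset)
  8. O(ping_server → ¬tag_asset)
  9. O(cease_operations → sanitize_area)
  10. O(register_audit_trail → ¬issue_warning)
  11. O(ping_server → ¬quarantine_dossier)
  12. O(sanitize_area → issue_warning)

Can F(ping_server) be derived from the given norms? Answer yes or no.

Premises 9 and 5 are O(cease_operations → sanitize_area) and O(¬cease_operations → sanitize_area); every ideal world satisfies cease_operations or ¬cease_operations, so in either case sanitize_area holds — hence O(sanitize_area).
With premise 12, O(sanitize_area → issue_warning), the K-axiom yields O(issue_warning).
Premise 10 is O(register_audit_trail → ¬issue_warning); contrapositively O(issue_warning → ¬register_audit_trail). Since O(issue_warning) holds, K gives O(¬register_audit_trail).
From O(¬register_audit_trail) and premise 3, O(¬register_audit_trail → ¬encrypt_protocol), we obtain O(¬encrypt_protocol).
The contrapositive of premise 2 (O(raise_flag → encrypt_protocol)) is O(¬encrypt_protocol → ¬raise_flag), and O(¬encrypt_protocol) is already established, so O(¬raise_flag).
Premise 6 is O(¬quarantine_dossier → raise_flag); contrapositively O(¬raise_flag → quarantine_dossier). Since O(¬raise_flag) holds, K gives O(quarantine_dossier).
Premise 11, O(ping_server → ¬quarantine_dossier), contraposes to O(quarantine_dossier → ¬ping_server); with O(quarantine_dossier) we get O(¬ping_server).
Premises 1, 4, 7, 8 do not contribute to this derivation.
So O(¬ping_server) holds, i.e. F(ping_server). The claim follows.

Yes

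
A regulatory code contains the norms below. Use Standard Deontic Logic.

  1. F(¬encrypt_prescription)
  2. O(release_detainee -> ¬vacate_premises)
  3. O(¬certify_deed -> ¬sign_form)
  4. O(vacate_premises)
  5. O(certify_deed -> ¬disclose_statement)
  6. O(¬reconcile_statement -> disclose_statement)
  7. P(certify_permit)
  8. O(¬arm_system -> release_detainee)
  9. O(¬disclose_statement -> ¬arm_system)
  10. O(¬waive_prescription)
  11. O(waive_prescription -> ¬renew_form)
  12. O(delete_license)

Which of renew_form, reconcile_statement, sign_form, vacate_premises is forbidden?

Premise 4 states O(vacate_premises) outright.
The contrapositive of premise 2 (O(release_detainee -> ¬vacate_premises)) is O(vacate_premises -> ¬release_detainee), and O(vacate_premises) is already established, so O(¬release_detainee).
Premise 8, O(¬arm_system -> release_detainee), contraposes to O(¬release_detainee -> arm_system); with O(¬release_detainee) we get O(arm_system).
Premise 9, O(¬disclose_statement -> ¬arm_system), contraposes to O(arm_system -> disclose_statement); with O(arm_system) we get O(disclose_statement).
The contrapositive of premise 5 (O(certify_deed -> ¬disclose_statement)) is O(disclose_statement -> ¬certify_deed), and O(disclose_statement) is already established, so O(¬certify_deed).
With premise 3, O(¬certify_deed -> ¬sign_form), the K-axiom yields O(¬sign_form).
So O(¬sign_form) holds, i.e. sign_form is forbidden. None of the other listed options is forbidden under the premises.

sign_form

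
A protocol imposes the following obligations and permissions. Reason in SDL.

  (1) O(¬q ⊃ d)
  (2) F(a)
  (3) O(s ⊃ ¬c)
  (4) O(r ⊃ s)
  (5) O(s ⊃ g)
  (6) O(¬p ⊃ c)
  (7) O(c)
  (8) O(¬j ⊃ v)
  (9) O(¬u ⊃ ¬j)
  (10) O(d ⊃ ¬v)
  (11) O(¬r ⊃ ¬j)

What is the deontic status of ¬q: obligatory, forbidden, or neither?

Premise 7 gives O(c).
Premise 3 is O(s ⊃ ¬c); contrapositively O(c ⊃ ¬s). Since O(c) holds, K gives O(¬s).
The contrapositive of premise 4 (O(r ⊃ s)) is O(¬s ⊃ ¬r), and O(¬s) is already established, so O(¬r).
From O(¬r) and premise 11, O(¬r ⊃ ¬j), we obtain O(¬j).
With premise 8, O(¬j ⊃ v), the K-axiom yields O(v).
Premise 10 is O(d ⊃ ¬v); contrapositively O(v ⊃ ¬d). Since O(v) holds, K gives O(¬d).
Premise 1, O(¬q ⊃ d), contraposes to O(¬d ⊃ q); with O(¬d) we get O(q).
Premises 2, 5, 6, 9 do not contribute to this derivation.
Thus O(q), which is F(¬q): ¬q is forbidden.

Forbidden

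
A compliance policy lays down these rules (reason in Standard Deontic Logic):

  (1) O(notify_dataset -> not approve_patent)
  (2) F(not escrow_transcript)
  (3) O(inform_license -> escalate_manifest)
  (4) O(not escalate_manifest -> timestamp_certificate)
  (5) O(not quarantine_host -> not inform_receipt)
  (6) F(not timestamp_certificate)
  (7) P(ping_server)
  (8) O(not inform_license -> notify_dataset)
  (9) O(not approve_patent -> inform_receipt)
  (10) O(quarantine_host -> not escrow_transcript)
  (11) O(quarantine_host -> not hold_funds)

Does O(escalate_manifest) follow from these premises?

Yes

Premise 2, F(not escrow_transcript), is equivalent to O(escrow_transcript).
Premise 10, O(quarantine_host -> not escrow_transcript), contraposes to O(escrow_transcript -> not quarantine_host); with O(escrow_transcript) we get O(not quarantine_host).
Premise 5 is O(not quarantine_host -> not inform_receipt); since O(not quarantine_host), deontic closure gives O(not inform_receipt).
The contrapositive of premise 9 (O(not approve_patent -> inform_receipt)) is O(not inform_receipt -> approve_patent), and O(not inform_receipt) is already established, so O(approve_patent).
Premise 1 is O(notify_dataset -> not approve_patent); contrapositively O(approve_patent -> not notify_dataset). Since O(approve_patent) holds, K gives O(not notify_dataset).
The contrapositive of premise 8 (O(not inform_license -> notify_dataset)) is O(not notify_dataset -> inform_license), and O(not notify_dataset) is already established, so O(inform_license).
With premise 3, O(inform_license -> escalate_manifest), the K-axiom yields O(escalate_manifest).
Premises 4, 6, 7, 11 do not contribute to this derivation.
So O(escalate_manifest) follows.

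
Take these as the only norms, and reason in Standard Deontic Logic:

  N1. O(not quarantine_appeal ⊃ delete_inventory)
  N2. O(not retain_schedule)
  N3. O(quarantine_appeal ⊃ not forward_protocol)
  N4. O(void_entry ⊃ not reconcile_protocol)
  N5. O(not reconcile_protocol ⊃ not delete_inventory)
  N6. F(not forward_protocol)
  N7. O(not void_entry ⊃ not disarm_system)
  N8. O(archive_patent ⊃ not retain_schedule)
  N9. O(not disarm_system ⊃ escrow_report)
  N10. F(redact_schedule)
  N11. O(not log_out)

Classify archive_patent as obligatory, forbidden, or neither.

Neither

Premise 8 is O(archive_patent ⊃ not retain_schedule); even if O(not retain_schedule) held, inferring O(archive_patent) would be affirming the consequent — invalid.
No premise or chain of K-axiom applications forces O(archive_patent), and none forces O(not archive_patent). So archive_patent is neither obligatory nor forbidden under these norms.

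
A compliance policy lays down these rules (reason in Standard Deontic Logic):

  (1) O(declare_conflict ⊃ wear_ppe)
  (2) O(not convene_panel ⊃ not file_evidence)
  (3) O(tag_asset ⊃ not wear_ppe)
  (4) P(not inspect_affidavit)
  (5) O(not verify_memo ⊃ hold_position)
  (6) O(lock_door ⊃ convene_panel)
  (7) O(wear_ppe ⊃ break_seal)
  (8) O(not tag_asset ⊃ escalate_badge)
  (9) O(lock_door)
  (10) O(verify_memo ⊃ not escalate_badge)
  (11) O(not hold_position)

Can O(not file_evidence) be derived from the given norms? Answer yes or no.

Premise 2 is O(not convene_panel ⊃ not file_evidence), but O(not convene_panel) is not derivable from the premises, so it does not yield O(not file_evidence).
No other premise forces O(not file_evidence). An ideal world satisfying every premise can still have not file_evidence false, so O(not file_evidence) is not derivable.

No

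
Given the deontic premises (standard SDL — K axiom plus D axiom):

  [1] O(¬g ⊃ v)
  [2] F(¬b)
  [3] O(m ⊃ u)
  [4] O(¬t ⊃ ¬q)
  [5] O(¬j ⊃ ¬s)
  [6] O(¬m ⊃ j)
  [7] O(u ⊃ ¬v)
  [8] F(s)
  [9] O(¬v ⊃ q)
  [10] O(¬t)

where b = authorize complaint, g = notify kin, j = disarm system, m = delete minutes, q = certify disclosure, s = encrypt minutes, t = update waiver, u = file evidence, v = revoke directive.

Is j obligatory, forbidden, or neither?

Premise 10 gives O(¬t).
Premise 4 is O(¬t ⊃ ¬q); since O(¬t), deontic closure gives O(¬q).
Premise 9 is O(¬v ⊃ q); contrapositively O(¬q ⊃ v). Since O(¬q) holds, K gives O(v).
Premise 7, O(u ⊃ ¬v), contraposes to O(v ⊃ ¬u); with O(v) we get O(¬u).
Premise 3, O(m ⊃ u), contraposes to O(¬u ⊃ ¬m); with O(¬u) we get O(¬m).
Premise 6 is O(¬m ⊃ j); since O(¬m), deontic closure gives O(j).
Premises 1, 2, 5, 8 do not contribute to this derivation.
Hence j is obligatory.

Obligatory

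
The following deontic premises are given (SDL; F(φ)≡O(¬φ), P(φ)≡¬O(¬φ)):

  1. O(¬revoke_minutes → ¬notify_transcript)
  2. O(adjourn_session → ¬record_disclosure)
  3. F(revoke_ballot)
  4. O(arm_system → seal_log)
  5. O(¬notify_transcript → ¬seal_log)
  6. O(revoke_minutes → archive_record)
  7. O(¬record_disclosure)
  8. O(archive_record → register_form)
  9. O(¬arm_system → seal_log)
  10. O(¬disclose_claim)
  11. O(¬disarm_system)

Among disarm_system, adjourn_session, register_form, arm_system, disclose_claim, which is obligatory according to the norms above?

register_form

By case analysis on ¬arm_system: premise 9 gives O(¬arm_system → seal_log) and premise 4 gives O(arm_system → seal_log), so O(seal_log) either way.
Premise 5 is O(¬notify_transcript → ¬seal_log); contrapositively O(seal_log → notify_transcript). Since O(seal_log) holds, K gives O(notify_transcript).
The contrapositive of premise 1 (O(¬revoke_minutes → ¬notify_transcript)) is O(notify_transcript → revoke_minutes), and O(notify_transcript) is already established, so O(revoke_minutes).
With premise 6, O(revoke_minutes → archive_record), the K-axiom yields O(archive_record).
Premise 8 is O(archive_record → register_form); since O(archive_record), deontic closure gives O(register_form).
So O(register_form) holds — register_form is obligatory. None of the other listed options is made obligatory by any chain of premises.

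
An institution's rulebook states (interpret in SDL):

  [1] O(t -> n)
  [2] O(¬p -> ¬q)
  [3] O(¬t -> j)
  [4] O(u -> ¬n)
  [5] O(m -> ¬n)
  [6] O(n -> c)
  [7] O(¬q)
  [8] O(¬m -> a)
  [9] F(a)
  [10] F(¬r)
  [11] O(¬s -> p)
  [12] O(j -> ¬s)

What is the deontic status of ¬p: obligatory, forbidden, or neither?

Forbidden

Premise 9, F(a), is equivalent to O(¬a).
Premise 8 is O(¬m -> a); contrapositively O(¬a -> m). Since O(¬a) holds, K gives O(m).
Premise 5 is O(m -> ¬n); since O(m), deontic closure gives O(¬n).
Premise 1, O(t -> n), contraposes to O(¬n -> ¬t); with O(¬n) we get O(¬t).
Premise 3 is O(¬t -> j); since O(¬t), deontic closure gives O(j).
From O(j) and premise 12, O(j -> ¬s), we obtain O(¬s).
From O(¬s) and premise 11, O(¬s -> p), we obtain O(p).
Premises 2, 4, 6, 7, 10 do not contribute to this derivation.
Thus O(p), which is F(¬p): ¬p is forbidden.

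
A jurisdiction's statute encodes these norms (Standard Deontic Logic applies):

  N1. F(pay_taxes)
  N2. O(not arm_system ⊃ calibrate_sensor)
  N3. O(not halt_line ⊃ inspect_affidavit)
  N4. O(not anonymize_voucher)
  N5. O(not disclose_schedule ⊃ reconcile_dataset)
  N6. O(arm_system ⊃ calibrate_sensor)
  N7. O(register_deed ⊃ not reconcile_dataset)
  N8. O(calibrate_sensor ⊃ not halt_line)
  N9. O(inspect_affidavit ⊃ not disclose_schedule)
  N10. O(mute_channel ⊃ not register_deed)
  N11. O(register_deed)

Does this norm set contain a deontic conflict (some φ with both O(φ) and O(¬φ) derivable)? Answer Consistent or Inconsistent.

Inconsistent

Premises 2 and 6 cover both cases: O(not arm_system ⊃ calibrate_sensor) and O(arm_system ⊃ calibrate_sensor). Since not arm_system ∨ arm_system is a tautology, O(calibrate_sensor) follows.
Applying K to premise 8 (O(calibrate_sensor ⊃ not halt_line)) and O(calibrate_sensor) yields O(not halt_line).
From O(not halt_line) and premise 3, O(not halt_line ⊃ inspect_affidavit), we obtain O(inspect_affidavit).
From O(inspect_affidavit) and premise 9, O(inspect_affidavit ⊃ not disclose_schedule), we obtain O(not disclose_schedule).
With premise 5, O(not disclose_schedule ⊃ reconcile_dataset), the K-axiom yields O(reconcile_dataset).
Premise 7 is O(register_deed ⊃ not reconcile_dataset); contrapositively O(reconcile_dataset ⊃ not register_deed). Since O(reconcile_dataset) holds, K gives O(not register_deed).
Yet premise 11 states O(register_deed).
We now have both O(not register_deed) and O(register_deed) — register_deed is simultaneously obligatory and forbidden, violating the D-axiom.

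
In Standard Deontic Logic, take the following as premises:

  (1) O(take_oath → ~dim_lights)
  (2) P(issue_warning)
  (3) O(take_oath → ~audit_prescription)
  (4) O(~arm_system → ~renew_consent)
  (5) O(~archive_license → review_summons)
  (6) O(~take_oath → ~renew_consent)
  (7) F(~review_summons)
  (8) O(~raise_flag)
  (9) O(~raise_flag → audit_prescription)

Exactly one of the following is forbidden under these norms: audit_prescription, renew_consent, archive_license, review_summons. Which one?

Premise 8 gives O(~raise_flag).
From O(~raise_flag) and premise 9, O(~raise_flag → audit_prescription), we obtain O(audit_prescription).
Premise 3 is O(take_oath → ~audit_prescription); contrapositively O(audit_prescription → ~take_oath). Since O(audit_prescription) holds, K gives O(~take_oath).
Premise 6 is O(~take_oath → ~renew_consent); since O(~take_oath), deontic closure gives O(~renew_consent).
So O(~renew_consent) holds, i.e. renew_consent is forbidden. None of the other listed options is forbidden under the premises.

renew_consent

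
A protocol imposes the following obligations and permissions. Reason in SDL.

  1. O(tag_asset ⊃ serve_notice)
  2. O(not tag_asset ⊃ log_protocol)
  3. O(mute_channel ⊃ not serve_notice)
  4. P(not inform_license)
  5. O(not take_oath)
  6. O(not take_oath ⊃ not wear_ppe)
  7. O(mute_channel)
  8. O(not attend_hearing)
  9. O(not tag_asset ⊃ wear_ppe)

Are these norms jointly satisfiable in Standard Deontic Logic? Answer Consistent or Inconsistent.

Inconsistent

Premise 5 states O(not take_oath) outright.
With premise 6, O(not take_oath ⊃ not wear_ppe), the K-axiom yields O(not wear_ppe).
Premise 9, O(not tag_asset ⊃ wear_ppe), contraposes to O(not wear_ppe ⊃ tag_asset); with O(not wear_ppe) we get O(tag_asset).
Premise 1 is O(tag_asset ⊃ serve_notice); since O(tag_asset), deontic closure gives O(serve_notice).
The contrapositive of premise 3 (O(mute_channel ⊃ not serve_notice)) is O(serve_notice ⊃ not mute_channel), and O(serve_notice) is already established, so O(not mute_channel).
Yet premise 7 states O(mute_channel).
We now have both O(not mute_channel) and O(mute_channel) — mute_channel is simultaneously obligatory and forbidden, violating the D-axiom.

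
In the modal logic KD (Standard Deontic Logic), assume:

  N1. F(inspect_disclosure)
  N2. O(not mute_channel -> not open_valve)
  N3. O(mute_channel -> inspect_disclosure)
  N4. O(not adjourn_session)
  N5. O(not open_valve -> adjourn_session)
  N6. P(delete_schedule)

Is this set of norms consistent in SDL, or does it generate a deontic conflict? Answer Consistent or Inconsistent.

From premise 4 we have O(not adjourn_session).
Premise 5, O(not open_valve -> adjourn_session), contraposes to O(not adjourn_session -> open_valve); with O(not adjourn_session) we get O(open_valve).
Premise 2, O(not mute_channel -> not open_valve), contraposes to O(open_valve -> mute_channel); with O(open_valve) we get O(mute_channel).
Applying K to premise 3 (O(mute_channel -> inspect_disclosure)) and O(mute_channel) yields O(inspect_disclosure).
But premise 1, F(inspect_disclosure), means O(not inspect_disclosure).
We now have both O(inspect_disclosure) and O(not inspect_disclosure) — inspect_disclosure is simultaneously obligatory and forbidden, violating the D-axiom.

Inconsistent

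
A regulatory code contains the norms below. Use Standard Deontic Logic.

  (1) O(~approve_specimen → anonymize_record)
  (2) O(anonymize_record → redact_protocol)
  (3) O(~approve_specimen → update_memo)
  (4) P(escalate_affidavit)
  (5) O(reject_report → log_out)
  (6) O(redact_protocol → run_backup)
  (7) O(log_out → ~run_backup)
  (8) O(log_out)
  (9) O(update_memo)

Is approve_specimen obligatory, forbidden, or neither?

Premise 8 states O(log_out) outright.
With premise 7, O(log_out → ~run_backup), the K-axiom yields O(~run_backup).
Premise 6, O(redact_protocol → run_backup), contraposes to O(~run_backup → ~redact_protocol); with O(~run_backup) we get O(~redact_protocol).
Premise 2, O(anonymize_record → redact_protocol), contraposes to O(~redact_protocol → ~anonymize_record); with O(~redact_protocol) we get O(~anonymize_record).
Premise 1, O(~approve_specimen → anonymize_record), contraposes to O(~anonymize_record → approve_specimen); with O(~anonymize_record) we get O(approve_specimen).
Premises 3, 4, 5, 9 do not contribute to this derivation.
Hence approve_specimen is obligatory.

Obligatory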